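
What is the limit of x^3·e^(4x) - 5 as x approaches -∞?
The product is a 0·∞ indeterminate form at x → -∞.
Rewrite the product as x^3 / e^(-4x) (an ∞/∞ form) and apply L'Hôpital, or use the standard hierarchy e^(4|x|) ≫ |x^3| as x → -∞.
The indeterminate product → 0, so the limit = -5.

Final answer: -5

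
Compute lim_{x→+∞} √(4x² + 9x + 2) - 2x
As x → +∞: multiply by the conjugate to get (9x+2)/(√(4x²+9x+2)+2x); the denominator ~ 4x, so the limit is 9/4.
Limit = 9/4.

Final answer: 9/4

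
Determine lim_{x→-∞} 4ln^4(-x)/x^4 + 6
The quotient is an ∞/∞ indeterminate form as x → -∞.
Compare growth rates of the dominant terms (exponentials ≫ polynomials ≫ logarithms), or apply L'Hôpital's rule; the quotient → 0.
Adding the constant: 0 + 6 = 6. Limit = 6.

Final answer: 6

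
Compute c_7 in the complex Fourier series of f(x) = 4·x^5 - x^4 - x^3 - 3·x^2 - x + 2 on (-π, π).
Compute the real Fourier coefficients first: a_7 = 540/2401 + 8·π^2/49, b_7 = -258·π^2/343 - 3254/16807 + 8·π^4/7.
Then c_7 = (a_7 − i·b_7)/2 = 270/2401 + 4·π^2/49 - 4·i·π^4/7 + 1627·i/16807 + 129·i·π^2/343.

Final answer: 270/2401 + 4·π^2/49 - 4·i·π^4/7 + 1627·i/16807 + 129·i·π^2/343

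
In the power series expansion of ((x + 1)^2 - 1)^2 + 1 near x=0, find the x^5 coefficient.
Expand to order 5: ((x + 1)^2 - 1)^2 + 1 = x^4 + 4·x^3 + 4·x^2 + 1 + O(x^6).
The coefficient of x^5 is 0.

Final answer: 0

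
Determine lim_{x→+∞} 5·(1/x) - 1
Evaluate the dominant behaviour as x → +∞; each term tends to a finite value or vanishes.
Limit = -1.

Final answer: -1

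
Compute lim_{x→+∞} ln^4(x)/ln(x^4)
This is an ∞/∞ indeterminate form as x → +∞.
Write ln(x^4) = 4·ln(x), reducing the quotient to ln^3(x)/4 → ∞.
Limit = ∞.

Final answer: ∞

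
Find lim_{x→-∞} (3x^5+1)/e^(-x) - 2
The quotient is an ∞/∞ indeterminate form as x → -∞.
Compare growth rates of the dominant terms (exponentials ≫ polynomials ≫ logarithms), or apply L'Hôpital's rule; the quotient → 0.
Adding the constant: 0 - 2 = -2. Limit = -2.

Final answer: -2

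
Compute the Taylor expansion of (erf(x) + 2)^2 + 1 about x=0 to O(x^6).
4·x^5/(5·√(π)) - 8·x^4/(3·π) - 8·x^3/(3·√(π)) + 4·x^2/π + 8·x/√(π) + 5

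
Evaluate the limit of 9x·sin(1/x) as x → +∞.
As x → +∞: let u = 1/x → 0⁺; then 9·x·sin(1/x) = 9·1·sin(u)/u → 9·1·1 = 9.
Limit = 9.

Final answer: 9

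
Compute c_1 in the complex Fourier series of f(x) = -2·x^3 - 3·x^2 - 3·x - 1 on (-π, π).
Compute the real Fourier coefficients first: a_1 = 12, b_1 = 18 - 4·π^2.
Then c_1 = (a_1 − i·b_1)/2 = 6 - 9·i + 2·i·π^2.

Final answer: 6 - 9·i + 2·i·π^2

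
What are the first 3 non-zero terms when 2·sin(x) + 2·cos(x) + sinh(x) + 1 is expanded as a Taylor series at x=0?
-x^2 + 3·x + 3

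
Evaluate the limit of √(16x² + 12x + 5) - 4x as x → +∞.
As x → +∞: multiply by the conjugate to get (12x+5)/(√(16x²+12x+5)+4x); the denominator ~ 8x, so the limit is 12/8 = 3/2.
Limit = 3/2.

Final answer: 3/2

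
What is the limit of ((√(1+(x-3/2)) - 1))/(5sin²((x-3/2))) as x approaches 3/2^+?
Both numerator and denominator → 0 as x → 3/2^+; this is a 0/0 indeterminate form.
Expand each to leading order near x = 3/2: numerator ~ (x - 3/2)/2, denominator ~ 5·(x - 3/2)^2.
The limit of the ratio is ∞.

Final answer: ∞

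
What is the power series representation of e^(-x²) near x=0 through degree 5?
x^4/2 - x^2 + 1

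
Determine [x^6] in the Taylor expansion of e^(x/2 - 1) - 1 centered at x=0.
Expand to order 6: e^(x/2 - 1) - 1 = x^6·e^(-1)/46080 + x^5·e^(-1)/3840 + x^4·e^(-1)/384 + x^3·e^(-1)/48 + x^2·e^(-1)/8 + x·e^(-1)/2 - 1 + e^(-1) + O(x^7).
The coefficient of x^6 is e^(-1)/46080.

Final answer: e^(-1)/46080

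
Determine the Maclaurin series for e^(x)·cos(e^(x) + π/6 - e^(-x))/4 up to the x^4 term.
x^4·(1/12 - 23·√(3)/192) - 11·√(3)·x^3/48 + x^2·(-3·√(3)/16 - 1/4) + x·(-1/4 + √(3)/8) + √(3)/8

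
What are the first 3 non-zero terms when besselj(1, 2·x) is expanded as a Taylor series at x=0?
x^5/12 - x^3/2 + x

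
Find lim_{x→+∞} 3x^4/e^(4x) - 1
The quotient is an ∞/∞ indeterminate form as x → +∞.
The exponential denominator e^(4x) dominates the polynomial numerator (e^x ≫ x^4 as x → ∞), so the quotient → 0.
Adding the constant: 0 - 1 = -1. Limit = -1.

Final answer: -1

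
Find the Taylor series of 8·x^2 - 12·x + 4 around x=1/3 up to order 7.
8/9 - 20·(x - 1/3)/3 + 8·(x - 1/3)^2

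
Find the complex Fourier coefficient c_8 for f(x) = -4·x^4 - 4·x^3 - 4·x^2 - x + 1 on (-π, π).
Compute the real Fourier coefficients first: a_8 = -π^2/2 - 13/64, b_8 = 5/32 + π^2.
Then c_8 = (a_8 − i·b_8)/2 = -π^2/4 - 13/128 - i·π^2/2 - 5·i/64.

Final answer: -π^2/4 - 13/128 - i·π^2/2 - 5·i/64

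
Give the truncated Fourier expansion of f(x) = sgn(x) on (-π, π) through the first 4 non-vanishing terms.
4·sin(x)/π + 4·sin(3·x)/(3·π) + 4·sin(5·x)/(5·π) + 4·sin(7·x)/(7·π)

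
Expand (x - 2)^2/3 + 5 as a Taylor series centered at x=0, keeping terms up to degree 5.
x^2/3 - 4·x/3 + 19/3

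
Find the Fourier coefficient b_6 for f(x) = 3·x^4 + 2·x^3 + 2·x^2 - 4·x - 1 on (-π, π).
b_6 = (1/π) ∫_{-π}^{π} f(x)·sin(6x) dx.
Evaluate the integral (use parity and integration by parts as needed): b_6 = 13/9 - 2·π^2/3.

Final answer: 13/9 - 2·π^2/3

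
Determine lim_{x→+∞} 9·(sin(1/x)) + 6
Evaluate the dominant behaviour as x → +∞; each term tends to a finite value or vanishes.
Limit = 6.

Final answer: 6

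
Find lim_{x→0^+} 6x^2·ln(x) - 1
The product is a 0·∞ indeterminate form at x → 0⁺.
Rewrite the product as 6·ln(x) / x^(-2) and apply L'Hôpital, or use the standard hierarchy x^(-2) ≫ |ln x| as x → 0⁺.
The indeterminate product → 0, so the limit = -1.

Final answer: -1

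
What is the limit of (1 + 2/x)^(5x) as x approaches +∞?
As x → +∞: write (1 + 2/x)^(5x) = ((1 + 2/x)^x)^5 → (e^2)^5 = e^10.
Limit = e^(10).

Final answer: e^(10)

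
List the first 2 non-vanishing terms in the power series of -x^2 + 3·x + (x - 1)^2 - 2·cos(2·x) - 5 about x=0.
x - 6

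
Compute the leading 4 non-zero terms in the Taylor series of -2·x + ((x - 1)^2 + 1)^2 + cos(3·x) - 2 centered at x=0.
-4·x^3 + 7·x^2/2 - 10·x + 3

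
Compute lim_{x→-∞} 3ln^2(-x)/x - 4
The quotient is an ∞/∞ indeterminate form as x → -∞.
Compare growth rates of the dominant terms (exponentials ≫ polynomials ≫ logarithms), or apply L'Hôpital's rule; the quotient → 0.
Adding the constant: 0 - 4 = -4. Limit = -4.

Final answer: -4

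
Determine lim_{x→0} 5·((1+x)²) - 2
Direct substitution at x = 0 gives 3.

Final answer: 3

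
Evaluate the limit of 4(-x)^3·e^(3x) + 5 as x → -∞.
The product is a 0·∞ indeterminate form at x → -∞.
Rewrite the product as 4(-x)^3 / e^(-3x) (an ∞/∞ form) and apply L'Hôpital, or use the standard hierarchy e^(3|x|) ≫ |(-x)^3| as x → -∞.
The indeterminate product → 0, so the limit = 5.

Final answer: 5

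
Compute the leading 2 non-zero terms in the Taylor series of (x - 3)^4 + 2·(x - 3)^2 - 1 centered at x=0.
98 - 120·x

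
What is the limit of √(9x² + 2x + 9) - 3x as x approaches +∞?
As x → +∞: multiply by the conjugate to get (2x+9)/(√(9x²+2x+9)+3x); the denominator ~ 6x, so the limit is 2/6 = 1/3.
Limit = 1/3.

Final answer: 1/3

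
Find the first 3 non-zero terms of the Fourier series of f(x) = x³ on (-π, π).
(-12 + 2·π^2)·sin(x) + (3/2 - π^2)·sin(2·x) + (-4/9 + 2·π^2/3)·sin(3·x)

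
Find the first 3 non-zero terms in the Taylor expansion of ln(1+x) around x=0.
x^3/3 - x^2/2 + x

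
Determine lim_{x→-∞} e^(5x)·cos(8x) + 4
Evaluate the dominant behaviour as x → -∞; each term tends to a finite value or vanishes.
Limit = 4.

Final answer: 4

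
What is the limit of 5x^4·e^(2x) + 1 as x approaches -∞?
The product is a 0·∞ indeterminate form at x → -∞.
Rewrite the product as 5x^4 / e^(-2x) (an ∞/∞ form) and apply L'Hôpital, or use the standard hierarchy e^(2|x|) ≫ |x^4| as x → -∞.
The indeterminate product → 0, so the limit = 1.

Final answer: 1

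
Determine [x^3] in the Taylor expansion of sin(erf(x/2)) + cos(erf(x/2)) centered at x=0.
Expand to order 3: sin(erf(x/2)) + cos(erf(x/2)) = x^3·(-1/(12·√(π)) - 1/(6·π^(3/2))) - x^2/(2·π) + x/√(π) + 1 + O(x^4).
The coefficient of x^3 is -1/(12·√(π)) - 1/(6·π^(3/2)).

Final answer: -1/(12·√(π)) - 1/(6·π^(3/2))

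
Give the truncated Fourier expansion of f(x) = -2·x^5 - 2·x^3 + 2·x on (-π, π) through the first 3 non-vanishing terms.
(-452 - 4·π^4 + 76·π^2)·sin(x) + (-8·π^2 + 10 + 2·π^4)·sin(2·x) + (-4·π^4/3 + 20/81 + 44·π^2/27)·sin(3·x)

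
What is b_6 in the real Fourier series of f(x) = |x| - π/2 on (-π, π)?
b_6 = (1/π) ∫_{-π}^{π} f(x)·sin(6x) dx.
Evaluate the integral (use parity and integration by parts as needed): b_6 = 0.

Final answer: 0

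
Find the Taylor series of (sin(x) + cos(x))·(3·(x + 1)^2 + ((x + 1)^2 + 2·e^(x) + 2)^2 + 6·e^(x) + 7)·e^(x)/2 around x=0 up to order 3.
469·x^3/6 + 187·x^2/2 + 67·x + 41/2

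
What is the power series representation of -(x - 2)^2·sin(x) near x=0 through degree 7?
-19·x^7/2520 + x^6/30 + 2·x^5/15 - 2·x^4/3 - x^3/3 + 4·x^2 - 4·x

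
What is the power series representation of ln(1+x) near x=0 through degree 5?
x^5/5 - x^4/4 + x^3/3 - x^2/2 + x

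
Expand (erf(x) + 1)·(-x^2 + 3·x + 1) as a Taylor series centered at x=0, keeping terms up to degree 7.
-26·x^7/(105·√(π)) + 3·x^6/(5·√(π)) + 13·x^5/(15·√(π)) - 2·x^4/√(π) - 8·x^3/(3·√(π)) + x^2·(-1 + 6/√(π)) + x·(2/√(π) + 3) + 1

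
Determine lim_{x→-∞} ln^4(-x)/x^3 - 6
The quotient is an ∞/∞ indeterminate form as x → -∞.
Compare growth rates of the dominant terms (exponentials ≫ polynomials ≫ logarithms), or apply L'Hôpital's rule; the quotient → 0.
Adding the constant: 0 - 6 = -6. Limit = -6.

Final answer: -6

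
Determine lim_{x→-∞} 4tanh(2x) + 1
Evaluate the dominant behaviour as x → -∞; each term tends to a finite value or vanishes.
Limit = -3.

Final answer: -3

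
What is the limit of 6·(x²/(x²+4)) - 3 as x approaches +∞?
Evaluate the dominant behaviour as x → +∞; each term tends to a finite value or vanishes.
Limit = 3.

Final answer: 3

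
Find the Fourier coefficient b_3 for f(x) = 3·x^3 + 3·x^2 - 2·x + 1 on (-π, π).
b_3 = (1/π) ∫_{-π}^{π} f(x)·sin(3x) dx.
Evaluate the integral (use parity and integration by parts as needed): b_3 = -8/3 + 2·π^2.

Final answer: -8/3 + 2·π^2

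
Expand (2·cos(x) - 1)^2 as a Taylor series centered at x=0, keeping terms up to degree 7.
-31·x^6/180 + 7·x^4/6 - 2·x^2 + 1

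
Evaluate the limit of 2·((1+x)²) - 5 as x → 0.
Direct substitution at x = 0 gives -3.

Final answer: -3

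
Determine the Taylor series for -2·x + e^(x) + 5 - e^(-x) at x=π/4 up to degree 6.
(-π·e^(π/4) - 2 + 2·e^(π/2) + 10·e^(π/4))·e^(-π/4)/2 + (-2·e^(π/4) + 1 + e^(π/2))·e^(-π/4)·(x - π/4) + (-1 + e^(π/2))·e^(-π/4)·(x - π/4)^2/2 + (1 + e^(π/2))·e^(-π/4)·(x - π/4)^3/6 + (-1 + e^(π/2))·e^(-π/4)·(x - π/4)^4/24 + (1 + e^(π/2))·e^(-π/4)·(x - π/4)^5/120 + (-1 + e^(π/2))·e^(-π/4)·(x - π/4)^6/720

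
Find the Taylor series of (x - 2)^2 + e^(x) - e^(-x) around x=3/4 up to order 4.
(-16 + 25·e^(3/4) + 16·e^(3/2))·e^(-3/4)/16 + (-5·e^(3/4) + 2 + 2·e^(3/2))·e^(-3/4)·(x - 3/4)/2 + (-1 + 2·e^(3/4) + e^(3/2))·e^(-3/4)·(x - 3/4)^2/2 + (1 + e^(3/2))·e^(-3/4)·(x - 3/4)^3/6 + (-1 + e^(3/2))·e^(-3/4)·(x - 3/4)^4/24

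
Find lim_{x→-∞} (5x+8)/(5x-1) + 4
Evaluate the dominant behaviour as x → -∞; each term tends to a finite value or vanishes.
Limit = 5.

Final answer: 5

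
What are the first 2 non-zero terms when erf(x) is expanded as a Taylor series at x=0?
-2·x^3/(3·√(π)) + 2·x/√(π)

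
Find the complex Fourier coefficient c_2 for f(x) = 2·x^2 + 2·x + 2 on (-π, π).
Compute the real Fourier coefficients first: a_2 = 2, b_2 = -2.
Then c_2 = (a_2 − i·b_2)/2 = 1 + i.

Final answer: 1 + i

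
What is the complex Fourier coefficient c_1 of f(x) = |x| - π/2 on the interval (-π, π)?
Compute the real Fourier coefficients first: a_1 = -4/π, b_1 = 0.
Then c_1 = (a_1 − i·b_1)/2 = -2/π.

Final answer: -2/π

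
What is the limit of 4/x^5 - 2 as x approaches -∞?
Evaluate the dominant behaviour as x → -∞; each term tends to a finite value or vanishes.
Limit = -2.

Final answer: -2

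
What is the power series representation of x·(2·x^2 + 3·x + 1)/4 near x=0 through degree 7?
x^3/2 + 3·x^2/4 + x/4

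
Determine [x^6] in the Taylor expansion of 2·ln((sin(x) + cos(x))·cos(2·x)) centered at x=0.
Expand to order 6: 2·ln((sin(x) + cos(x))·cos(2·x)) = -64·x^6/15 + 4·x^5/3 - 4·x^4 + 4·x^3/3 - 6·x^2 + 2·x + O(x^7).
The coefficient of x^6 is -64/15.

Final answer: -64/15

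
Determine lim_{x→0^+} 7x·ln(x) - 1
The product is a 0·∞ indeterminate form at x → 0⁺.
Rewrite the product as 7·ln(x) / x^(-1) and apply L'Hôpital, or use the standard hierarchy x^(-1) ≫ |ln x| as x → 0⁺.
The indeterminate product → 0, so the limit = -1.

Final answer: -1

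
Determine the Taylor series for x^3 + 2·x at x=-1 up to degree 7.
-3 + 5·(x + 1) - 3·(x + 1)^2 + (x + 1)^3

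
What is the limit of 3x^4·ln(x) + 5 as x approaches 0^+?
The product is a 0·∞ indeterminate form at x → 0⁺.
Rewrite the product as 3·ln(x) / x^(-4) and apply L'Hôpital, or use the standard hierarchy x^(-4) ≫ |ln x| as x → 0⁺.
The indeterminate product → 0, so the limit = 5.

Final answer: 5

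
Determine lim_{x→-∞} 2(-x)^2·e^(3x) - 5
The product is a 0·∞ indeterminate form at x → -∞.
Rewrite the product as 2(-x)^2 / e^(-3x) (an ∞/∞ form) and apply L'Hôpital, or use the standard hierarchy e^(3|x|) ≫ |(-x)^2| as x → -∞.
The indeterminate product → 0, so the limit = -5.

Final answer: -5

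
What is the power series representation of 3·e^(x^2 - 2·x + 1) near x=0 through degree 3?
-10·e·x^3 + 9·e·x^2 - 6·e·x + 3·e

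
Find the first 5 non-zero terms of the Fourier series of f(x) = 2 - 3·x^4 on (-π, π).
(-144 + 24·π^2)·cos(x) + (9 - 6·π^2)·cos(2·x) + (-16/9 + 8·π^2/3)·cos(3·x) + (9/16 - 3·π^2/2)·cos(4·x) - 3·π^4/5 + 2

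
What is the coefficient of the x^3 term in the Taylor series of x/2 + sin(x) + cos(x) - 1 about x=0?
Expand to order 3: x/2 + sin(x) + cos(x) - 1 = -x^3/6 - x^2/2 + 3·x/2 + O(x^4).
The coefficient of x^3 is -1/6.

Final answer: -1/6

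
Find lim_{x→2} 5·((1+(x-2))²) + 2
Direct substitution at x = 2 gives 7.

Final answer: 7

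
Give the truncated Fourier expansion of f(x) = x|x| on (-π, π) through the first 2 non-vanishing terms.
(-8 + 2·π^2)·sin(x)/π - π·sin(2·x)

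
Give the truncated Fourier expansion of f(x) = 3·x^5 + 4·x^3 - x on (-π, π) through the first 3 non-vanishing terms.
(-112·π^2 + 6·π^4 + 670)·sin(x) + (-3·π^4 - 31/2 + 11·π^2)·sin(2·x) + (-16·π^2/9 + 14/27 + 2·π^4)·sin(3·x)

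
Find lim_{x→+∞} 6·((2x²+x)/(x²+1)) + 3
Evaluate the dominant behaviour as x → +∞; each term tends to a finite value or vanishes.
Limit = 15.

Final answer: 15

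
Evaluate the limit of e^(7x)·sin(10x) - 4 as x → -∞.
Evaluate the dominant behaviour as x → -∞; each term tends to a finite value or vanishes.
Limit = -4.

Final answer: -4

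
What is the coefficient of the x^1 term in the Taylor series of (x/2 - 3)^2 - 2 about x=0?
Expand to order 1: (x/2 - 3)^2 - 2 = 7 - 3·x + O(x^2).
The coefficient of x^1 is -3.

Final answer: -3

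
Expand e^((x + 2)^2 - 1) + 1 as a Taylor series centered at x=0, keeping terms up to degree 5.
106·x^5·e^(3)/5 + 115·x^4·e^(3)/6 + 44·x^3·e^(3)/3 + 9·x^2·e^(3) + 4·x·e^(3) + 1 + e^(3)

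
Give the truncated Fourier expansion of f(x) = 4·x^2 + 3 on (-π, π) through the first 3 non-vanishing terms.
-16·cos(x) + 4·cos(2·x) + 3 + 4·π^2/3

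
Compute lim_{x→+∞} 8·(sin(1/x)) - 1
Evaluate the dominant behaviour as x → +∞; each term tends to a finite value or vanishes.
Limit = -1.

Final answer: -1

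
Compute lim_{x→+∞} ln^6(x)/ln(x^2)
This is an ∞/∞ indeterminate form as x → +∞.
Write ln(x^2) = 2·ln(x), reducing the quotient to ln^5(x)/2 → ∞.
Limit = ∞.

Final answer: ∞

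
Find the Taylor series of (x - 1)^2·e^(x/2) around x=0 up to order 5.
61·x^5/3840 + 11·x^4/128 + 13·x^3/48 + x^2/8 - 3·x/2 + 1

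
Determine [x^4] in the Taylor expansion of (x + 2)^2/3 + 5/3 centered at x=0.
Expand to order 4: (x + 2)^2/3 + 5/3 = x^2/3 + 4·x/3 + 3 + O(x^5).
The coefficient of x^4 is 0.

Final answer: 0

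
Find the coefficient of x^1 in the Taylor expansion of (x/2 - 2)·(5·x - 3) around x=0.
Expand to order 1: (x/2 - 2)·(5·x - 3) = 6 - 23·x/2 + O(x^2).
The coefficient of x^1 is -23/2.

Final answer: -23/2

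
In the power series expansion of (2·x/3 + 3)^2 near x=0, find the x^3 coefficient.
Expand to order 3: (2·x/3 + 3)^2 = 4·x^2/9 + 4·x + 9 + O(x^4).
The coefficient of x^3 is 0.

Final answer: 0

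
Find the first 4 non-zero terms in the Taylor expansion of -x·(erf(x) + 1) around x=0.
-x^6/(5·√(π)) + 2·x^4/(3·√(π)) - 2·x^2/√(π) - x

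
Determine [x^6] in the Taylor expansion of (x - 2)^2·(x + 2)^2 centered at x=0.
Expand to order 6: (x - 2)^2·(x + 2)^2 = x^4 - 8·x^2 + 16 + O(x^7).
The coefficient of x^6 is 0.

Final answer: 0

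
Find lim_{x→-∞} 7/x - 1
Evaluate the dominant behaviour as x → -∞; each term tends to a finite value or vanishes.
Limit = -1.

Final answer: -1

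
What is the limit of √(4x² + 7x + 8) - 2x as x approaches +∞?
As x → +∞: multiply by the conjugate to get (7x+8)/(√(4x²+7x+8)+2x); the denominator ~ 4x, so the limit is 7/4.
Limit = 7/4.

Final answer: 7/4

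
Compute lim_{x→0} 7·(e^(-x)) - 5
Direct substitution at x = 0 gives 2.

Final answer: 2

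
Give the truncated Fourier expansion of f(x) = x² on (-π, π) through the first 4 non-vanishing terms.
-4·cos(x) + cos(2·x) - 4·cos(3·x)/9 + π^2/3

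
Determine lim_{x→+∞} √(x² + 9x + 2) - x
This is an ∞ − ∞ indeterminate form.
Multiply and divide by the conjugate √(x²+9x + 2) + x; the x² terms cancel, leaving (9x + 2)/(√(x²+9x + 2)+x) → 9/2.
Limit = 9/2.

Final answer: 9/2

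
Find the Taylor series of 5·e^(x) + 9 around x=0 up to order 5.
x^5/24 + 5·x^4/24 + 5·x^3/6 + 5·x^2/2 + 5·x + 14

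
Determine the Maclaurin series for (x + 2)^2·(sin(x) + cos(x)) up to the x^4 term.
-x^4 - 5·x^3/3 + 3·x^2 + 8·x + 4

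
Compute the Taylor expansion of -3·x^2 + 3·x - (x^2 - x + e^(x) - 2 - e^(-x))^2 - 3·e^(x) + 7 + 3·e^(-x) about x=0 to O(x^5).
-5·x^4/3 - 5·x^3/3 + x + 3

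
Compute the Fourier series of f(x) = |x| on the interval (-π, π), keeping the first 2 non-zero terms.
-4·cos(x)/π + π/2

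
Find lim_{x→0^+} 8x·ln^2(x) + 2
The product is a 0·∞ indeterminate form at x → 0⁺.
Rewrite the product as 8·ln^2(x) / x^(-1) and apply L'Hôpital, or use the standard hierarchy x^(-1) ≫ |ln x|^2 as x → 0⁺.
The indeterminate product → 0, so the limit = 2.

Final answer: 2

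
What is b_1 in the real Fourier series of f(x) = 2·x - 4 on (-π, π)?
b_1 = (1/π) ∫_{-π}^{π} f(x)·sin(1x) dx.
Evaluate the integral (use parity and integration by parts as needed): b_1 = 4.

Final answer: 4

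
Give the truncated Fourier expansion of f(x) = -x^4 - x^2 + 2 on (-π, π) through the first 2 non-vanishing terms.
(-44 + 8·π^2)·cos(x) - π^4/5 - π^2/3 + 2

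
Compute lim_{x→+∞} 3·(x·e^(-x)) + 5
Evaluate the dominant behaviour as x → +∞; each term tends to a finite value or vanishes.
Limit = 5.

Final answer: 5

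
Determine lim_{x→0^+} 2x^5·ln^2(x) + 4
The product is a 0·∞ indeterminate form at x → 0⁺.
Rewrite the product as 2·ln^2(x) / x^(-5) and apply L'Hôpital, or use the standard hierarchy x^(-5) ≫ |ln x|^2 as x → 0⁺.
The indeterminate product → 0, so the limit = 4.

Final answer: 4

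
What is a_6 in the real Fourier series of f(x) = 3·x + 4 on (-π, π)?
a_6 = (1/π) ∫_{-π}^{π} f(x)·cos(6x) dx.
Evaluate the integral (use parity and integration by parts as needed): a_6 = 0.

Final answer: 0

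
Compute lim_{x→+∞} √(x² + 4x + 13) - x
This is an ∞ − ∞ indeterminate form.
Multiply and divide by the conjugate √(x²+4x + 13) + x; the x² terms cancel, leaving (4x + 13)/(√(x²+4x + 13)+x) → 4/2 = 2.
Limit = 2.

Final answer: 2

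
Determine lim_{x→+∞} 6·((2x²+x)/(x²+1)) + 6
Evaluate the dominant behaviour as x → +∞; each term tends to a finite value or vanishes.
Limit = 18.

Final answer: 18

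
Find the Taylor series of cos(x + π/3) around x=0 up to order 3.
√(3)·x^3/12 - x^2/4 - √(3)·x/2 + 1/2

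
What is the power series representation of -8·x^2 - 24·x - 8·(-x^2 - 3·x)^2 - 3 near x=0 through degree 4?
-8·x^4 - 48·x^3 - 80·x^2 - 24·x - 3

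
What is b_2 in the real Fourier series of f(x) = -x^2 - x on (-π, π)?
b_2 = (1/π) ∫_{-π}^{π} f(x)·sin(2x) dx.
Evaluate the integral (use parity and integration by parts as needed): b_2 = 1.

Final answer: 1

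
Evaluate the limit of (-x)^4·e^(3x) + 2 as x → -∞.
The product is a 0·∞ indeterminate form at x → -∞.
Rewrite the product as (-x)^4 / e^(-3x) (an ∞/∞ form) and apply L'Hôpital, or use the standard hierarchy e^(3|x|) ≫ |(-x)^4| as x → -∞.
The indeterminate product → 0, so the limit = 2.

Final answer: 2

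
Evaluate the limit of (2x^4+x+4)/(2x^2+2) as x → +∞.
This is an ∞/∞ indeterminate form as x → +∞.
Divide numerator and denominator by x^4 and let the lower-order terms vanish; the numerator's degree 4 exceeds the denominator's degree 2, so the quotient diverges.
Limit = ∞.

Final answer: ∞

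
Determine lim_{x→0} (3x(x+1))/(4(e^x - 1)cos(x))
Both numerator and denominator → 0 as x → 0; this is a 0/0 indeterminate form.
Expand each to leading order near x = 0: numerator ~ 3·x, denominator ~ 4·x.
The limit of the ratio is 3/4.

Final answer: 3/4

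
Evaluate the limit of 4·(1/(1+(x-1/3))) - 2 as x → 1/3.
Direct substitution at x = 1/3 gives 2.

Final answer: 2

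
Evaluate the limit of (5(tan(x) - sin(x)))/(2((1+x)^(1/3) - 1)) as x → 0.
Both numerator and denominator → 0 as x → 0; this is a 0/0 indeterminate form.
Expand each to leading order near x = 0: numerator ~ 5·x^3/2, denominator ~ 2·x/3.
The limit of the ratio is 0.

Final answer: 0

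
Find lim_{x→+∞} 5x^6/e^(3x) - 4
The quotient is an ∞/∞ indeterminate form as x → +∞.
The exponential denominator e^(3x) dominates the polynomial numerator (e^x ≫ x^6 as x → ∞), so the quotient → 0.
Adding the constant: 0 - 4 = -4. Limit = -4.

Final answer: -4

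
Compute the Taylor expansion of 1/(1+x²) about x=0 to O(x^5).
x^4 - x^2 + 1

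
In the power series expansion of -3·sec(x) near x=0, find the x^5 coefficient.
Expand to order 5: -3·sec(x) = -5·x^4/8 - 3·x^2/2 - 3 + O(x^6).
The coefficient of x^5 is 0.

Final answer: 0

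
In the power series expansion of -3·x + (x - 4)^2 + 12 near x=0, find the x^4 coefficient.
Expand to order 4: -3·x + (x - 4)^2 + 12 = x^2 - 11·x + 28 + O(x^5).
The coefficient of x^4 is 0.

Final answer: 0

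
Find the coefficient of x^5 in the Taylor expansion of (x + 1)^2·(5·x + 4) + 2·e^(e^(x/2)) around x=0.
Expand to order 5: (x + 1)^2·(5·x + 4) + 2·e^(e^(x/2)) = 13·e·x^5/480 + 5·e·x^4/64 + x^3·(5·e/24 + 5) + x^2·(e/2 + 14) + x·(e + 13) + 4 + 2·e + O(x^6).
The coefficient of x^5 is 13·e/480.

Final answer: 13·e/480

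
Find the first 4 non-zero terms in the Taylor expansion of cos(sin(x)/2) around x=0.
-337·x^6/46080 + 17·x^4/384 - x^2/8 + 1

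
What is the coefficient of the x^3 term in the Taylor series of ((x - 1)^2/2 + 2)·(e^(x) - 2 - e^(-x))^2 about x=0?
Expand to order 3: ((x - 1)^2/2 + 2)·(e^(x) - 2 - e^(-x))^2 = -34·x^3/3 + 20·x^2 - 24·x + 10 + O(x^4).
The coefficient of x^3 is -34/3.

Final answer: -34/3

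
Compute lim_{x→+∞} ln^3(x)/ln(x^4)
This is an ∞/∞ indeterminate form as x → +∞.
Write ln(x^4) = 4·ln(x), reducing the quotient to ln^2(x)/4 → ∞.
Limit = ∞.

Final answer: ∞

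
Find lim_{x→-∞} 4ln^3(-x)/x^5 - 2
The quotient is an ∞/∞ indeterminate form as x → -∞.
Compare growth rates of the dominant terms (exponentials ≫ polynomials ≫ logarithms), or apply L'Hôpital's rule; the quotient → 0.
Adding the constant: 0 - 2 = -2. Limit = -2.

Final answer: -2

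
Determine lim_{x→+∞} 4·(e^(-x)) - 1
Evaluate the dominant behaviour as x → +∞; each term tends to a finite value or vanishes.
Limit = -1.

Final answer: -1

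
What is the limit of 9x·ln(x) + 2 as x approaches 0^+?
The product is a 0·∞ indeterminate form at x → 0⁺.
Rewrite the product as 9·ln(x) / x^(-1) and apply L'Hôpital, or use the standard hierarchy x^(-1) ≫ |ln x| as x → 0⁺.
The indeterminate product → 0, so the limit = 2.

Final answer: 2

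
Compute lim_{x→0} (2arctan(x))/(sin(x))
Both numerator and denominator → 0 as x → 0; this is a 0/0 indeterminate form.
Expand each to leading order near x = 0: numerator ~ 2·x, denominator ~ x.
The limit of the ratio is 2.

Final answer: 2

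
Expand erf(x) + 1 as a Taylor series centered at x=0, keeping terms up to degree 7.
-x^7/(21·√(π)) + x^5/(5·√(π)) - 2·x^3/(3·√(π)) + 2·x/√(π) + 1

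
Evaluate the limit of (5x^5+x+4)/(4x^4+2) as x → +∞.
This is an ∞/∞ indeterminate form as x → +∞.
Divide numerator and denominator by x^5 and let the lower-order terms vanish; the numerator's degree 5 exceeds the denominator's degree 4, so the quotient diverges.
Limit = ∞.

Final answer: ∞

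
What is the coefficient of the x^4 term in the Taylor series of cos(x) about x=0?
Expand to order 4: cos(x) = x^4/24 - x^2/2 + 1 + O(x^5).
The coefficient of x^4 is 1/24.

Final answer: 1/24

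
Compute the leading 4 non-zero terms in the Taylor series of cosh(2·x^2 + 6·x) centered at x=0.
56·x^4 + 12·x^3 + 18·x^2 + 1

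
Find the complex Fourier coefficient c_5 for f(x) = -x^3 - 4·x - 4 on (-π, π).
Compute the real Fourier coefficients first: a_5 = 0, b_5 = -2·π^2/5 - 188/125.
Then c_5 = (a_5 − i·b_5)/2 = 94·i/125 + i·π^2/5.

Final answer: 94·i/125 + i·π^2/5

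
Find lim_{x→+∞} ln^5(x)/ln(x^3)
This is an ∞/∞ indeterminate form as x → +∞.
Write ln(x^3) = 3·ln(x), reducing the quotient to ln^4(x)/3 → ∞.
Limit = ∞.

Final answer: ∞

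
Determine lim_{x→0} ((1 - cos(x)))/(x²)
Both numerator and denominator → 0 as x → 0; this is a 0/0 indeterminate form.
Expand each to leading order near x = 0: numerator ~ x^2/2, denominator ~ x^2.
The limit of the ratio is 1/2.

Final answer: 1/2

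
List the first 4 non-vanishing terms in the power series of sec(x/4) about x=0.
61·x^6/2949120 + 5·x^4/6144 + x^2/32 + 1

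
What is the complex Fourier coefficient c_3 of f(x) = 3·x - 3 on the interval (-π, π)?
Compute the real Fourier coefficients first: a_3 = 0, b_3 = 2.
Then c_3 = (a_3 − i·b_3)/2 = -i.

Final answer: -i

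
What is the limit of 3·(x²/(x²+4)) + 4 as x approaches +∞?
Evaluate the dominant behaviour as x → +∞; each term tends to a finite value or vanishes.
Limit = 7.

Final answer: 7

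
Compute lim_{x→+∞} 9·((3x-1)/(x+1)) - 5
Evaluate the dominant behaviour as x → +∞; each term tends to a finite value or vanishes.
Limit = 22.

Final answer: 22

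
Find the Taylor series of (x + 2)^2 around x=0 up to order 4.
x^2 + 4·x + 4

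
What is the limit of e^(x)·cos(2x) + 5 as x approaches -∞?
Evaluate the dominant behaviour as x → -∞; each term tends to a finite value or vanishes.
Limit = 5.

Final answer: 5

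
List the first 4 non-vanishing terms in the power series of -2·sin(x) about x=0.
x^7/2520 - x^5/60 + x^3/3 - 2·x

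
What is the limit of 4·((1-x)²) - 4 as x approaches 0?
Direct substitution at x = 0 gives 0.

Final answer: 0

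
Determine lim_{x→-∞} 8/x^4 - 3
Evaluate the dominant behaviour as x → -∞; each term tends to a finite value or vanishes.
Limit = -3.

Final answer: -3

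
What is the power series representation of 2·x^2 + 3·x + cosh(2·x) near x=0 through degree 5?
2·x^4/3 + 4·x^2 + 3·x + 1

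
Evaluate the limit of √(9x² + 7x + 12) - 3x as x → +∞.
As x → +∞: multiply by the conjugate to get (7x+12)/(√(9x²+7x+12)+3x); the denominator ~ 6x, so the limit is 7/6.
Limit = 7/6.

Final answer: 7/6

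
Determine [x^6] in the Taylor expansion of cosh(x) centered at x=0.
Expand to order 6: cosh(x) = x^6/720 + x^4/24 + x^2/2 + 1 + O(x^7).
The coefficient of x^6 is 1/720.

Final answer: 1/720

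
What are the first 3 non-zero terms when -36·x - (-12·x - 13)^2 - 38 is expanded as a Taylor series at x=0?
-144·x^2 - 348·x - 207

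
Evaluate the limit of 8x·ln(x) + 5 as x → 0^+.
The product is a 0·∞ indeterminate form at x → 0⁺.
Rewrite the product as 8·ln(x) / x^(-1) and apply L'Hôpital, or use the standard hierarchy x^(-1) ≫ |ln x| as x → 0⁺.
The indeterminate product → 0, so the limit = 5.

Final answer: 5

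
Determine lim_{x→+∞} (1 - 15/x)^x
As x → +∞: this is the defining limit (1 - 15/x)^x → e^(-15).
Limit = e^(-15).

Final answer: e^(-15)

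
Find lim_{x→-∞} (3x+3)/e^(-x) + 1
The quotient is an ∞/∞ indeterminate form as x → -∞.
Compare growth rates of the dominant terms (exponentials ≫ polynomials ≫ logarithms), or apply L'Hôpital's rule; the quotient → 0.
Adding the constant: 0 + 1 = 1. Limit = 1.

Final answer: 1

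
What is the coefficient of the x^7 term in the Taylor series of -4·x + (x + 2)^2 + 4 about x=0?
Expand to order 7: -4·x + (x + 2)^2 + 4 = x^2 + 8 + O(x^8).
The coefficient of x^7 is 0.

Final answer: 0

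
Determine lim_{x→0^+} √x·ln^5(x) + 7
The product is a 0·∞ indeterminate form at x → 0⁺.
Rewrite the product as ln^5(x) / x^(-1/2) and apply L'Hôpital, or use the standard hierarchy x^(-1/2) ≫ |ln x|^5 as x → 0⁺.
The indeterminate product → 0, so the limit = 7.

Final answer: 7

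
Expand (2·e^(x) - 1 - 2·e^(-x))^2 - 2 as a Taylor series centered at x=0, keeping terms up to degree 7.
-x^7/630 + 32·x^6/45 - x^5/15 + 16·x^4/3 - 4·x^3/3 + 16·x^2 - 8·x - 1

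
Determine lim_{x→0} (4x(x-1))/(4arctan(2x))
Both numerator and denominator → 0 as x → 0; this is a 0/0 indeterminate form.
Expand each to leading order near x = 0: numerator ~ -4·x, denominator ~ 8·x.
The limit of the ratio is -1/2.

Final answer: -1/2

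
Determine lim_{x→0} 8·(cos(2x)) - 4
Direct substitution at x = 0 gives 4.

Final answer: 4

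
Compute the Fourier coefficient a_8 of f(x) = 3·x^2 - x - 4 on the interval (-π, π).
a_8 = (1/π) ∫_{-π}^{π} f(x)·cos(8x) dx.
Evaluate the integral (use parity and integration by parts as needed): a_8 = 3/16.

Final answer: 3/16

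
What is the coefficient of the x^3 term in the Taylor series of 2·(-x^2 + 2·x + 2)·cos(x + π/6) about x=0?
Expand to order 3: 2·(-x^2 + 2·x + 2)·cos(x + π/6) = x^3·(4/3 - √(3)) + x^2·(-2·√(3) - 2) + x·(-2 + 2·√(3)) + 2·√(3) + O(x^4).
The coefficient of x^3 is 4/3 - √(3).

Final answer: 4/3 - √(3)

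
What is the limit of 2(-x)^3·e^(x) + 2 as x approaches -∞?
The product is a 0·∞ indeterminate form at x → -∞.
Rewrite the product as 2(-x)^3 / e^(-x) (an ∞/∞ form) and apply L'Hôpital, or use the standard hierarchy e^(|x|) ≫ |(-x)^3| as x → -∞.
The indeterminate product → 0, so the limit = 2.

Final answer: 2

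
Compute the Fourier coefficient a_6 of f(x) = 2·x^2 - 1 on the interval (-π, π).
a_6 = (1/π) ∫_{-π}^{π} f(x)·cos(6x) dx.
Evaluate the integral (use parity and integration by parts as needed): a_6 = 2/9.

Final answer: 2/9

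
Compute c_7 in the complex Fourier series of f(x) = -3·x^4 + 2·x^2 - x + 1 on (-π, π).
Compute the real Fourier coefficients first: a_7 = -536/2401 + 24·π^2/49, b_7 = -2/7.
Then c_7 = (a_7 − i·b_7)/2 = -268/2401 + 12·π^2/49 + i/7.

Final answer: -268/2401 + 12·π^2/49 + i/7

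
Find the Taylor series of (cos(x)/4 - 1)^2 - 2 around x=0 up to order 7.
-x^6/480 + 3·x^2/16 - 23/16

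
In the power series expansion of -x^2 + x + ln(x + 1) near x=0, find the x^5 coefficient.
Expand to order 5: -x^2 + x + ln(x + 1) = x^5/5 - x^4/4 + x^3/3 - 3·x^2/2 + 2·x + O(x^6).
The coefficient of x^5 is 1/5.

Final answer: 1/5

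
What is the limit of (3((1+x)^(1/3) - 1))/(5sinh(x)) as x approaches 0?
Both numerator and denominator → 0 as x → 0; this is a 0/0 indeterminate form.
Expand each to leading order near x = 0: numerator ~ x, denominator ~ 5·x.
The limit of the ratio is 1/5.

Final answer: 1/5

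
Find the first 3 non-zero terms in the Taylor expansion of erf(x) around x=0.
x^5/(5·√(π)) - 2·x^3/(3·√(π)) + 2·x/√(π)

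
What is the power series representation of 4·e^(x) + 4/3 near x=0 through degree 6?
x^6/180 + x^5/30 + x^4/6 + 2·x^3/3 + 2·x^2 + 4·x + 16/3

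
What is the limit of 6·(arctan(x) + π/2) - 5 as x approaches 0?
Direct substitution at x = 0 gives -5 + 3·π.

Final answer: -5 + 3·π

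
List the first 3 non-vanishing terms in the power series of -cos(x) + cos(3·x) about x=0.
-91·x^6/90 + 10·x^4/3 - 4·x^2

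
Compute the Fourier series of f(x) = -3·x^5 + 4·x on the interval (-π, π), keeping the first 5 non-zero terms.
(-712 - 6·π^4 + 120·π^2)·sin(x) + (-15·π^2 + 37/2 + 3·π^4)·sin(2·x) + (-2·π^4 - 8/27 + 40·π^2/9)·sin(3·x) + (-15·π^2/8 - 83/64 + 3·π^4/2)·sin(4·x) + (-6·π^4/5 + 856/625 + 24·π^2/25)·sin(5·x)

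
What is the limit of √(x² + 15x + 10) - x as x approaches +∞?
This is an ∞ − ∞ indeterminate form.
Multiply and divide by the conjugate √(x²+15x + 10) + x; the x² terms cancel, leaving (15x + 10)/(√(x²+15x + 10)+x) → 15/2.
Limit = 15/2.

Final answer: 15/2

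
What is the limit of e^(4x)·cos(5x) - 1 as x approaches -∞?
Evaluate the dominant behaviour as x → -∞; each term tends to a finite value or vanishes.
Limit = -1.

Final answer: -1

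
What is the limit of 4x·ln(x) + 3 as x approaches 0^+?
The product is a 0·∞ indeterminate form at x → 0⁺.
Rewrite the product as 4·ln(x) / x^(-1) and apply L'Hôpital, or use the standard hierarchy x^(-1) ≫ |ln x| as x → 0⁺.
The indeterminate product → 0, so the limit = 3.

Final answer: 3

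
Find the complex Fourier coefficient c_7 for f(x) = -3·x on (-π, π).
Compute the real Fourier coefficients first: a_7 = 0, b_7 = -6/7.
Then c_7 = (a_7 − i·b_7)/2 = 3·i/7.

Final answer: 3·i/7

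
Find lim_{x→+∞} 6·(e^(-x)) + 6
Evaluate the dominant behaviour as x → +∞; each term tends to a finite value or vanishes.
Limit = 6.

Final answer: 6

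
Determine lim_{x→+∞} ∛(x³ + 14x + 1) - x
This is an ∞ − ∞ indeterminate form.
Multiply by (A² + AB + B²)/(A² + AB + B²) where A = ∛(x³+14x + 1), B = x to use A³ − B³ = (A−B)(A²+AB+B²); the x³ terms cancel, leaving (14x + 1)/(A²+AB+B²) with denominator ~ 3x², so the limit is 0.
Limit = 0.

Final answer: 0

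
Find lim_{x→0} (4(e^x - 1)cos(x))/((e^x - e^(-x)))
Both numerator and denominator → 0 as x → 0; this is a 0/0 indeterminate form.
Expand each to leading order near x = 0: numerator ~ 4·x, denominator ~ 2·x.
The limit of the ratio is 2.

Final answer: 2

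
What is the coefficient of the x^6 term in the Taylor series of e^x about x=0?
Expand to order 6: e^x = x^6/720 + x^5/120 + x^4/24 + x^3/6 + x^2/2 + x + 1 + O(x^7).
The coefficient of x^6 is 1/720.

Final answer: 1/720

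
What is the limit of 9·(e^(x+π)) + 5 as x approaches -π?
Direct substitution at x = -π gives 14.

Final answer: 14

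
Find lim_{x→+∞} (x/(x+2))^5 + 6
As x → +∞: x/(x+2) = 1/(1 + 2/x) → 1, and the 5th power of a limit-1 base also → 1; with the additive constant, 1 + 6 = 7.
Limit = 7.

Final answer: 7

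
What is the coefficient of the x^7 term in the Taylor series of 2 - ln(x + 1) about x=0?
Expand to order 7: 2 - ln(x + 1) = -x^7/7 + x^6/6 - x^5/5 + x^4/4 - x^3/3 + x^2/2 - x + 2 + O(x^8).
The coefficient of x^7 is -1/7.

Final answer: -1/7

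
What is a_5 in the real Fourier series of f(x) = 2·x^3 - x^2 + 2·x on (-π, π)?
a_5 = (1/π) ∫_{-π}^{π} f(x)·cos(5x) dx.
Evaluate the integral (use parity and integration by parts as needed): a_5 = 4/25.

Final answer: 4/25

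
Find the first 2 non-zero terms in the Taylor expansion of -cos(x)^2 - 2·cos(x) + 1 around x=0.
2·x^2 - 2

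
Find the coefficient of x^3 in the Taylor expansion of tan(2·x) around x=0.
Expand to order 3: tan(2·x) = 8·x^3/3 + 2·x + O(x^4).
The coefficient of x^3 is 8/3.

Final answer: 8/3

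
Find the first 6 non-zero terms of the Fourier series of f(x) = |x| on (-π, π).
-4·cos(x)/π - 4·cos(3·x)/(9·π) - 4·cos(5·x)/(25·π) - 4·cos(7·x)/(49·π) - 4·cos(9·x)/(81·π) + π/2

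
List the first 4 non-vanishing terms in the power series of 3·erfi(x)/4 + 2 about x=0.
3·x^5/(20·√(π)) + x^3/(2·√(π)) + 3·x/(2·√(π)) + 2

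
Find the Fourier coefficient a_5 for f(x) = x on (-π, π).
a_5 = (1/π) ∫_{-π}^{π} f(x)·cos(5x) dx.
Evaluate the integral (use parity and integration by parts as needed): a_5 = 0.

Final answer: 0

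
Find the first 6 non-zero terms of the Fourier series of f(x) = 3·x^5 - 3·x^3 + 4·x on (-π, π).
(-126·π^2 + 6·π^4 + 764)·sin(x) + (-3·π^4 - 31 + 18·π^2)·sin(2·x) + (-58·π^2/9 + 188/27 + 2·π^4)·sin(3·x) + (-3·π^4/2 - 209/64 + 27·π^2/8)·sin(4·x) + (-54·π^2/25 + 1324/625 + 6·π^4/5)·sin(5·x) + (-π^4 - 43/27 + 14·π^2/9)·sin(6·x)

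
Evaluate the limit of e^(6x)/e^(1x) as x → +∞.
This is an ∞/∞ indeterminate form as x → +∞.
Rewrite e^(6x)/e^(1x) = e^((6−1)x) = e^(5x); the exponent coefficient is 5 > 0 so e^(5x) → ∞.
Limit = ∞.

Final answer: ∞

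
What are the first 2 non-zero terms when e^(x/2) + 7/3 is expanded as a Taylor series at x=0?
x/2 + 10/3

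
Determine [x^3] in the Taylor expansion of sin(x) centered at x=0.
Expand to order 3: sin(x) = -x^3/6 + x + O(x^4).
The coefficient of x^3 is -1/6.

Final answer: -1/6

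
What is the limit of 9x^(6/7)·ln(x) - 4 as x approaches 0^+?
The product is a 0·∞ indeterminate form at x → 0⁺.
Rewrite the product as 9·ln(x) / x^(-6/7) and apply L'Hôpital, or use the standard hierarchy x^(-6/7) ≫ |ln x| as x → 0⁺.
The indeterminate product → 0, so the limit = -4.

Final answer: -4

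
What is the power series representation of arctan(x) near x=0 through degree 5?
x^5/5 - x^3/3 + x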